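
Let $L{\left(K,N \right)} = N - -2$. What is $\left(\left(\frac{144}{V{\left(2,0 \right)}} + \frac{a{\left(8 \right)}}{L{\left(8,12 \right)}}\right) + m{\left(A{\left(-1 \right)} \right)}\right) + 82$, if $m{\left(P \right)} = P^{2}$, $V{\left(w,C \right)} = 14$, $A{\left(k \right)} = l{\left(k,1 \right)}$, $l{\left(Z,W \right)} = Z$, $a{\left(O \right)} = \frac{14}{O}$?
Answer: $\frac{5231}{56} \approx 93.411$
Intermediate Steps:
$A{\left(k \right)} = k$
$L{\left(K,N \right)} = 2 + N$ ($L{\left(K,N \right)} = N + 2 = 2 + N$)
$\left(\left(\frac{144}{V{\left(2,0 \right)}} + \frac{a{\left(8 \right)}}{L{\left(8,12 \right)}}\right) + m{\left(A{\left(-1 \right)} \right)}\right) + 82 = \left(\left(\frac{144}{14} + \frac{14 \cdot \frac{1}{8}}{2 + 12}\right) + \left(-1\right)^{2}\right) + 82 = \left(\left(144 \cdot \frac{1}{14} + \frac{14 \cdot \frac{1}{8}}{14}\right) + 1\right) + 82 = \left(\left(\frac{72}{7} + \frac{7}{4} \cdot \frac{1}{14}\right) + 1\right) + 82 = \left(\left(\frac{72}{7} + \frac{1}{8}\right) + 1\right) + 82 = \left(\frac{583}{56} + 1\right) + 82 = \frac{639}{56} + 82 = \frac{5231}{56}$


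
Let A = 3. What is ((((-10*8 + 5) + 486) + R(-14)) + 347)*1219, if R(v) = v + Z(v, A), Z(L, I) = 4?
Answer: 911812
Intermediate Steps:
R(v) = 4 + v (R(v) = v + 4 = 4 + v)
((((-10*8 + 5) + 486) + R(-14)) + 347)*1219 = ((((-10*8 + 5) + 486) + (4 - 14)) + 347)*1219 = ((((-80 + 5) + 486) - 10) + 347)*1219 = (((-75 + 486) - 10) + 347)*1219 = ((411 - 10) + 347)*1219 = (401 + 347)*1219 = 748*1219 = 911812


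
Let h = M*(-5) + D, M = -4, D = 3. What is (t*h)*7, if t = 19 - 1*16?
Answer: 483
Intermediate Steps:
h = 23 (h = -4*(-5) + 3 = 20 + 3 = 23)
t = 3 (t = 19 - 16 = 3)
(t*h)*7 = (3*23)*7 = 69*7 = 483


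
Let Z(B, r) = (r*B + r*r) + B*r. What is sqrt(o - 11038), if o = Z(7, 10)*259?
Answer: sqrt(51122) ≈ 226.10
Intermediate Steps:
Z(B, r) = r**2 + 2*B*r (Z(B, r) = (B*r + r**2) + B*r = (r**2 + B*r) + B*r = r**2 + 2*B*r)
o = 62160 (o = (10*(10 + 2*7))*259 = (10*(10 + 14))*259 = (10*24)*259 = 240*259 = 62160)
sqrt(o - 11038) = sqrt(62160 - 11038) = sqrt(51122)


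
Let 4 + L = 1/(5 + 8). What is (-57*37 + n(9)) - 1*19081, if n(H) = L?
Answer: -275521/13 ≈ -21194.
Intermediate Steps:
L = -51/13 (L = -4 + 1/(5 + 8) = -4 + 1/13 = -51/13 ≈ -3.9231)
n(H) = -51/13
(-57*37 + n(9)) - 1*19081 = (-57*37 - 51/13) - 1*19081 = (-2109 - 51/13) - 19081 = -27468/13 - 19081 = -275521/13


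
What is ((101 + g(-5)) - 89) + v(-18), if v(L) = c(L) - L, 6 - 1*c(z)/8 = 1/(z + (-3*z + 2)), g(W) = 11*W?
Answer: 433/19 ≈ 22.789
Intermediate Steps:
c(z) = 48 - 8/(2 - 2*z) (c(z) = 48 - 8/(z + (-3*z + 2)) = 48 - 8/(z + (2 - 3*z)) = 48 - 8/(2 - 2*z))
v(L) = -L + 4*(-11 + 12*L)/(-1 + L) (v(L) = 4*(-11 + 12*L)/(-1 + L) - L = -L + 4*(-11 + 12*L)/(-1 + L))
((101 + g(-5)) - 89) + v(-18) = ((101 + 11*(-5)) - 89) + (-44 - 1*(-18)² + 49*(-18))/(-1 - 18) = ((101 - 55) - 89) + (-44 - 1*324 - 882)/(-19) = (46 - 89) - (-44 - 324 - 882)/19 = -43 - 1/19*(-1250) = -43 + 1250/19 = 433/19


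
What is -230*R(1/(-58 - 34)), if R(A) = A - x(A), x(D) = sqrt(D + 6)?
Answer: 5/2 + 5*sqrt(12673) ≈ 565.37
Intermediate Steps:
x(D) = sqrt(6 + D)
R(A) = A - sqrt(6 + A)
-230*R(1/(-58 - 34)) = -230*(1/(-58 - 34) - sqrt(6 + 1/(-58 - 34))) = -230*(1/(-92) - sqrt(6 + 1/(-92))) = -230*(-1/92 - sqrt(6 - 1/92)) = -230*(-1/92 - sqrt(551/92)) = -230*(-1/92 - sqrt(12673)/46) = 5/2 + 5*sqrt(12673)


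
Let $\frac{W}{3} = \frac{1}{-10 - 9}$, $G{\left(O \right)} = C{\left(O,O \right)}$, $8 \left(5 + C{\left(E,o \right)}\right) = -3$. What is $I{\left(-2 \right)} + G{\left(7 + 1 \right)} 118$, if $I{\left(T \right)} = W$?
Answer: $- \frac{48215}{76} \approx -634.41$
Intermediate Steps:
$C{\left(E,o \right)} = - \frac{43}{8}$ ($C{\left(E,o \right)} = -5 + \frac{1}{8} \left(-3\right) = -5 - \frac{3}{8} = - \frac{43}{8}$)
$G{\left(O \right)} = - \frac{43}{8}$
$W = - \frac{3}{19}$ ($W = \frac{3}{-10 - 9} = \frac{3}{-19} = 3 \left(- \frac{1}{19}\right) = - \frac{3}{19} \approx -0.15789$)
$I{\left(T \right)} = - \frac{3}{19}$
$I{\left(-2 \right)} + G{\left(7 + 1 \right)} 118 = - \frac{3}{19} - \frac{2537}{4} = - \frac{48215}{76}$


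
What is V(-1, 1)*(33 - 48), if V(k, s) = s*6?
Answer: -90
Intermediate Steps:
V(k, s) = 6*s
V(-1, 1)*(33 - 48) = (6*1)*(33 - 48) = 6*(-15) = -90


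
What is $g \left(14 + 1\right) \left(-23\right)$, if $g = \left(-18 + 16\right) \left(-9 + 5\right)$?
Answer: $-2760$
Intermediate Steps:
$g = 8$ ($g = \left(-2\right) \left(-4\right) = 8$)
$g \left(14 + 1\right) \left(-23\right) = 8 \left(14 + 1\right) \left(-23\right) = 8 \cdot 15 \left(-23\right) = 120 \left(-23\right) = -2760$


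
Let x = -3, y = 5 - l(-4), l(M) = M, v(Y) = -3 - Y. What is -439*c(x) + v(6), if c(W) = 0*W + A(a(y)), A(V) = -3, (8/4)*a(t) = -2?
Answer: 1308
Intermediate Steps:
y = 9 (y = 5 - 1*(-4) = 5 + 4 = 9)
a(t) = -1 (a(t) = (½)*(-2) = -1)
c(W) = -3 (c(W) = 0*W - 3 = 0 - 3 = -3)
-439*c(x) + v(6) = -439*(-3) + (-3 - 1*6) = 1317 + (-3 - 6) = 1317 - 9 = 1308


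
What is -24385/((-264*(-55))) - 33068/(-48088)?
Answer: -17311963/17455944 ≈ -0.99175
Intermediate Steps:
-24385/((-264*(-55))) - 33068/(-48088) = -24385/14520 - 33068*(-1/48088) = -24385*1/14520 + 8267/12022 = -4877/2904 + 8267/12022 = -17311963/17455944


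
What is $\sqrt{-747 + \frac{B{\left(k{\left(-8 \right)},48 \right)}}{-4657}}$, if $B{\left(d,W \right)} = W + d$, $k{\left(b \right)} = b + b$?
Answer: $\frac{i \sqrt{16200822827}}{4657} \approx 27.331 i$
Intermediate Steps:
$k{\left(b \right)} = 2 b$
$\sqrt{-747 + \frac{B{\left(k{\left(-8 \right)},48 \right)}}{-4657}} = \sqrt{-747 + \frac{48 + 2 \left(-8\right)}{-4657}} = \sqrt{-747 + \left(48 - 16\right) \left(- \frac{1}{4657}\right)} = \sqrt{-747 + 32 \left(- \frac{1}{4657}\right)} = \sqrt{-747 - \frac{32}{4657}} = \sqrt{- \frac{3478811}{4657}} = \frac{i \sqrt{16200822827}}{4657}$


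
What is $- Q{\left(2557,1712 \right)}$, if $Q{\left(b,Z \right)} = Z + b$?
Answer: $-4269$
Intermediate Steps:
$- Q{\left(2557,1712 \right)} = - (1712 + 2557) = \left(-1\right) 4269 = -4269$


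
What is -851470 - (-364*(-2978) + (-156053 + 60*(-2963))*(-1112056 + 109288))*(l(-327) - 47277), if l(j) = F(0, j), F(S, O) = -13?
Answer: 15830712143523970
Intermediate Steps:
l(j) = -13
-851470 - (-364*(-2978) + (-156053 + 60*(-2963))*(-1112056 + 109288))*(l(-327) - 47277) = -851470 - (-364*(-2978) + (-156053 + 60*(-2963))*(-1112056 + 109288))*(-13 - 47277) = -851470 - (1083992 + (-156053 - 177780)*(-1002768))*(-47290) = -851470 - (1083992 - 333833*(-1002768))*(-47290) = -851470 - (1083992 + 334757049744)*(-47290) = -851470 - 334758133736*(-47290) = -851470 - 1*(-15830712144375440) = -851470 + 15830712144375440 = 15830712143523970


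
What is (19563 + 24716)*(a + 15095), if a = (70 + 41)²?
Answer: 1213953064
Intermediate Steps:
a = 12321 (a = 111² = 12321)
(19563 + 24716)*(a + 15095) = (19563 + 24716)*(12321 + 15095) = 44279*27416 = 1213953064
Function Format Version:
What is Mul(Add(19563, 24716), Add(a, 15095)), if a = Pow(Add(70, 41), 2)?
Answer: 1213953064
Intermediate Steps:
a = 12321 (a = Pow(111, 2) = 12321)
Mul(Add(19563, 24716), Add(a, 15095)) = Mul(Add(19563, 24716), Add(12321, 15095)) = Mul(44279, 27416) = 1213953064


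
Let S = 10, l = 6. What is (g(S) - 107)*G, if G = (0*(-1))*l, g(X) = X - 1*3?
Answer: 0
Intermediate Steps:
g(X) = -3 + X (g(X) = X - 3 = -3 + X)
G = 0 (G = (0*(-1))*6 = 0*6 = 0)
(g(S) - 107)*G = ((-3 + 10) - 107)*0 = (7 - 107)*0 = -100*0 = 0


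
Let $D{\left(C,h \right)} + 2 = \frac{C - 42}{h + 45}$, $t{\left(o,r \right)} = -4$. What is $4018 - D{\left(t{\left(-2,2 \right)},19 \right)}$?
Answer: $\frac{128663}{32} \approx 4020.7$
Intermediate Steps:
$D{\left(C,h \right)} = -2 + \frac{-42 + C}{45 + h}$ ($D{\left(C,h \right)} = -2 + \frac{C - 42}{h + 45} = -2 + \frac{-42 + C}{45 + h}$)
$4018 - D{\left(t{\left(-2,2 \right)},19 \right)} = 4018 - \frac{-132 - 4 - 38}{45 + 19} = 4018 - \frac{-132 - 4 - 38}{64} = 4018 - \frac{1}{64} \left(-174\right) = 4018 - - \frac{87}{32} = 4018 + \frac{87}{32} = \frac{128663}{32}$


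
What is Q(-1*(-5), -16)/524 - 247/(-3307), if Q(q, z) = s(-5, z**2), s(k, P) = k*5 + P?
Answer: 893345/1732868 ≈ 0.51553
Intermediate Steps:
s(k, P) = P + 5*k (s(k, P) = 5*k + P = P + 5*k)
Q(q, z) = -25 + z**2 (Q(q, z) = z**2 + 5*(-5) = z**2 - 25 = -25 + z**2)
Q(-1*(-5), -16)/524 - 247/(-3307) = (-25 + (-16)**2)/524 - 247/(-3307) = (-25 + 256)*(1/524) - 247*(-1/3307) = 231*(1/524) + 247/3307 = 231/524 + 247/3307 = 893345/1732868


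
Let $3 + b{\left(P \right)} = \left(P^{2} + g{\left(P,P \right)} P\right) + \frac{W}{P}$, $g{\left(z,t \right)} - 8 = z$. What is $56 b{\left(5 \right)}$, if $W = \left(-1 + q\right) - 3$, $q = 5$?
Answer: $\frac{24416}{5} \approx 4883.2$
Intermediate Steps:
$g{\left(z,t \right)} = 8 + z$
$W = 1$ ($W = \left(-1 + 5\right) - 3 = 4 - 3 = 1$)
$b{\left(P \right)} = -3 + \frac{1}{P} + P^{2} + P \left(8 + P\right)$ ($b{\left(P \right)} = -3 + \left(\left(P^{2} + \left(8 + P\right) P\right) + 1 \frac{1}{P}\right) = -3 + \left(\left(P^{2} + P \left(8 + P\right)\right) + \frac{1}{P}\right) = -3 + \left(\frac{1}{P} + P^{2} + P \left(8 + P\right)\right) = -3 + \frac{1}{P} + P^{2} + P \left(8 + P\right)$)
$56 b{\left(5 \right)} = 56 \left(-3 + \frac{1}{5} + 2 \cdot 5^{2} + 8 \cdot 5\right) = 56 \left(-3 + \frac{1}{5} + 2 \cdot 25 + 40\right) = 56 \left(-3 + \frac{1}{5} + 50 + 40\right) = 56 \cdot \frac{436}{5} = \frac{24416}{5}$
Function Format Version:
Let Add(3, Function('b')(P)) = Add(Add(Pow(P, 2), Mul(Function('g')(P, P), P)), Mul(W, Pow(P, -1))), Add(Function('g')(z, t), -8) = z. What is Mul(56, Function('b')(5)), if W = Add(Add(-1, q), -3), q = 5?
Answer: Rational(24416, 5) ≈ 4883.2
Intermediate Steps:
Function('g')(z, t) = Add(8, z)
W = 1 (W = Add(Add(-1, 5), -3) = Add(4, -3) = 1)
Function('b')(P) = Add(-3, Pow(P, -1), Pow(P, 2), Mul(P, Add(8, P))) (Function('b')(P) = Add(-3, Add(Add(Pow(P, 2), Mul(Add(8, P), P)), Mul(1, Pow(P, -1)))) = Add(-3, Add(Add(Pow(P, 2), Mul(P, Add(8, P))), Pow(P, -1))) = Add(-3, Add(Pow(P, -1), Pow(P, 2), Mul(P, Add(8, P)))) = Add(-3, Pow(P, -1), Pow(P, 2), Mul(P, Add(8, P))))
Mul(56, Function('b')(5)) = Mul(56, Add(-3, Pow(5, -1), Mul(2, Pow(5, 2)), Mul(8, 5))) = Mul(56, Add(-3, Rational(1, 5), Mul(2, 25), 40)) = Mul(56, Add(-3, Rational(1, 5), 50, 40)) = Mul(56, Rational(436, 5)) = Rational(24416, 5)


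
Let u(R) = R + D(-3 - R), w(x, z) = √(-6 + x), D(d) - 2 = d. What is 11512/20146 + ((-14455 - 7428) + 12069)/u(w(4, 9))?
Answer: 68702/7 ≈ 9814.6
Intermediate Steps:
D(d) = 2 + d
u(R) = -1 (u(R) = R + (2 + (-3 - R)) = R + (-1 - R) = -1)
11512/20146 + ((-14455 - 7428) + 12069)/u(w(4, 9)) = 11512/20146 + ((-14455 - 7428) + 12069)/(-1) = 11512*(1/20146) + (-21883 + 12069)*(-1) = 4/7 - 9814*(-1) = 4/7 + 9814 = 68702/7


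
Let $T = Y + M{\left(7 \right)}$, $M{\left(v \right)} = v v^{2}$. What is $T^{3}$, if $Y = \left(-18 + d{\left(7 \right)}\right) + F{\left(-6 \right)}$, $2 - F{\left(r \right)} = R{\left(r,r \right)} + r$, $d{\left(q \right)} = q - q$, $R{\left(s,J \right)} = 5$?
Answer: $35287552$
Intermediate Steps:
$d{\left(q \right)} = 0$
$M{\left(v \right)} = v^{3}$
$F{\left(r \right)} = -3 - r$ ($F{\left(r \right)} = 2 - \left(5 + r\right) = -3 - r$)
$Y = -15$ ($Y = \left(-18 + 0\right) - -3 = -18 + \left(-3 + 6\right) = -18 + 3 = -15$)
$T = 328$ ($T = -15 + 7^{3} = -15 + 343 = 328$)
$T^{3} = 328^{3} = 35287552$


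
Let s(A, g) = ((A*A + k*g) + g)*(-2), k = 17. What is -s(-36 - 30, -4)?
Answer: 8568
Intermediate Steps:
s(A, g) = -36*g - 2*A² (s(A, g) = ((A*A + 17*g) + g)*(-2) = ((A² + 17*g) + g)*(-2) = (A² + 18*g)*(-2) = -36*g - 2*A²)
-s(-36 - 30, -4) = -(-36*(-4) - 2*(-36 - 30)²) = -(144 - 2*(-66)²) = -(144 - 2*4356) = -(144 - 8712) = -1*(-8568) = 8568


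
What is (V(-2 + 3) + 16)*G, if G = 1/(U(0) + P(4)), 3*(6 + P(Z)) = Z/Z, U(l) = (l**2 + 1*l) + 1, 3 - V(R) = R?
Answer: -27/7 ≈ -3.8571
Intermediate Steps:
V(R) = 3 - R
U(l) = 1 + l + l**2 (U(l) = (l**2 + l) + 1 = (l + l**2) + 1 = 1 + l + l**2)
P(Z) = -17/3 (P(Z) = -6 + (Z/Z)/3 = -6 + (1/3)*1 = -6 + 1/3 = -17/3)
G = -3/14 (G = 1/((1 + 0 + 0**2) - 17/3) = 1/((1 + 0 + 0) - 17/3) = 1/(1 - 17/3) = 1/(-14/3) = -3/14 ≈ -0.21429)
(V(-2 + 3) + 16)*G = ((3 - (-2 + 3)) + 16)*(-3/14) = ((3 - 1*1) + 16)*(-3/14) = ((3 - 1) + 16)*(-3/14) = (2 + 16)*(-3/14) = 18*(-3/14) = -27/7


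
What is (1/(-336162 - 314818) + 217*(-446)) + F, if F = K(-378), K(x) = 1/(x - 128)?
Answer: -1449072395893/14972540 ≈ -96782.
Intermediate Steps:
K(x) = 1/(-128 + x)
F = -1/506 (F = 1/(-128 - 378) = 1/(-506) = -1/506 ≈ -0.0019763)
(1/(-336162 - 314818) + 217*(-446)) + F = (1/(-336162 - 314818) + 217*(-446)) - 1/506 = (1/(-650980) - 96782) - 1/506 = (-1/650980 - 96782) - 1/506 = -63003146361/650980 - 1/506 = -1449072395893/14972540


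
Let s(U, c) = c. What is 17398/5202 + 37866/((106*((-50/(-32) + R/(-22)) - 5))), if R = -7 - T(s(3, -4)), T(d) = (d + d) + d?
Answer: -2789899231/29638395 ≈ -94.131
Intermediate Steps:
T(d) = 3*d (T(d) = 2*d + d = 3*d)
R = 5 (R = -7 - 3*(-4) = -7 - 1*(-12) = -7 + 12 = 5)
17398/5202 + 37866/((106*((-50/(-32) + R/(-22)) - 5))) = 17398/5202 + 37866/((106*((-50/(-32) + 5/(-22)) - 5))) = 17398*(1/5202) + 37866/((106*((-50*(-1/32) + 5*(-1/22)) - 5))) = 8699/2601 + 37866/((106*((25/16 - 5/22) - 5))) = 8699/2601 + 37866/((106*(235/176 - 5))) = 8699/2601 + 37866/((106*(-645/176))) = 8699/2601 + 37866/(-34185/88) = 8699/2601 + 37866*(-88/34185) = 8699/2601 - 1110736/11395 = -2789899231/29638395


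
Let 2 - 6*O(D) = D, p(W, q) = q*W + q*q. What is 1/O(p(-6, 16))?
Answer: -3/79 ≈ -0.037975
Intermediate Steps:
p(W, q) = q² + W*q (p(W, q) = W*q + q² = q² + W*q)
O(D) = ⅓ - D/6
1/O(p(-6, 16)) = 1/(⅓ - 8*(-6 + 16)/3) = 1/(⅓ - 8*10/3) = 1/(⅓ - ⅙*160) = 1/(⅓ - 80/3) = 1/(-79/3) = -3/79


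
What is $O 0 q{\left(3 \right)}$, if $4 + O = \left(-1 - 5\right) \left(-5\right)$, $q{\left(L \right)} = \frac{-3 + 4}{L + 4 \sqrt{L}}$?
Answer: $0$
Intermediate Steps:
$q{\left(L \right)} = \frac{1}{L + 4 \sqrt{L}}$ ($q{\left(L \right)} = 1 \frac{1}{L + 4 \sqrt{L}} = \frac{1}{L + 4 \sqrt{L}}$)
$O = 26$ ($O = -4 + \left(-1 - 5\right) \left(-5\right) = -4 - -30 = -4 + 30 = 26$)
$O 0 q{\left(3 \right)} = \frac{26 \cdot 0}{3 + 4 \sqrt{3}} = \frac{0}{3 + 4 \sqrt{3}} = 0$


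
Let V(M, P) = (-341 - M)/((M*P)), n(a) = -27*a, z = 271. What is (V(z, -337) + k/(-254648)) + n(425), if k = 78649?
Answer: -266872356789247/23256237896 ≈ -11475.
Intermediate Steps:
V(M, P) = (-341 - M)/(M*P) (V(M, P) = (-341 - M)*(1/(M*P)) = (-341 - M)/(M*P))
(V(z, -337) + k/(-254648)) + n(425) = ((-341 - 1*271)/(271*(-337)) + 78649/(-254648)) - 27*425 = ((1/271)*(-1/337)*(-341 - 271) + 78649*(-1/254648)) - 11475 = ((1/271)*(-1/337)*(-612) - 78649/254648) - 11475 = (612/91327 - 78649/254648) - 11475 = -7026932647/23256237896 - 11475 = -266872356789247/23256237896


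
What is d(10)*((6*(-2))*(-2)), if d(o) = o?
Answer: 240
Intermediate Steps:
d(10)*((6*(-2))*(-2)) = 10*((6*(-2))*(-2)) = 10*(-12*(-2)) = 10*24 = 240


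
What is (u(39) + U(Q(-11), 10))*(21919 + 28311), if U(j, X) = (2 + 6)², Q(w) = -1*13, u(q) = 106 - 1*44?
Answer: 6328980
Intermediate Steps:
u(q) = 62 (u(q) = 106 - 44 = 62)
Q(w) = -13
U(j, X) = 64 (U(j, X) = 8² = 64)
(u(39) + U(Q(-11), 10))*(21919 + 28311) = (62 + 64)*(21919 + 28311) = 126*50230 = 6328980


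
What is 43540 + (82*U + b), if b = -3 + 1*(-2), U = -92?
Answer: 35991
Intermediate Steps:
b = -5 (b = -3 - 2 = -5)
43540 + (82*U + b) = 43540 + (82*(-92) - 5) = 43540 + (-7544 - 5) = 43540 - 7549 = 35991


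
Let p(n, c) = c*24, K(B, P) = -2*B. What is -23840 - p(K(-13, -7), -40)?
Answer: -22880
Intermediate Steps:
p(n, c) = 24*c
-23840 - p(K(-13, -7), -40) = -23840 - 24*(-40) = -23840 - 1*(-960) = -23840 + 960 = -22880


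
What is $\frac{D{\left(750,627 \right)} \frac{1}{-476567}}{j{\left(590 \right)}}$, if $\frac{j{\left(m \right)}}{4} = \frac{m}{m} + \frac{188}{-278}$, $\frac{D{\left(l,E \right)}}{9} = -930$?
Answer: $\frac{12927}{953134} \approx 0.013563$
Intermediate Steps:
$D{\left(l,E \right)} = -8370$ ($D{\left(l,E \right)} = 9 \left(-930\right) = -8370$)
$j{\left(m \right)} = \frac{180}{139}$ ($j{\left(m \right)} = 4 \left(\frac{m}{m} + \frac{188}{-278}\right) = 4 \left(1 + 188 \left(- \frac{1}{278}\right)\right) = 4 \left(1 - \frac{94}{139}\right) = 4 \cdot \frac{45}{139} = \frac{180}{139}$)
$\frac{D{\left(750,627 \right)} \frac{1}{-476567}}{j{\left(590 \right)}} = \frac{\left(-8370\right) \frac{1}{-476567}}{\frac{180}{139}} = \left(-8370\right) \left(- \frac{1}{476567}\right) \frac{139}{180} = \frac{8370}{476567} \cdot \frac{139}{180} = \frac{12927}{953134}$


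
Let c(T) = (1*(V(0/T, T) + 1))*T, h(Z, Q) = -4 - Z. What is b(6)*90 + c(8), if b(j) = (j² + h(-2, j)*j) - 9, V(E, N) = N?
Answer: 1422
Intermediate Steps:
b(j) = -9 + j² - 2*j (b(j) = (j² + (-4 - 1*(-2))*j) - 9 = (j² + (-4 + 2)*j) - 9 = (j² - 2*j) - 9 = -9 + j² - 2*j)
c(T) = T*(1 + T) (c(T) = (1*(T + 1))*T = (1*(1 + T))*T = (1 + T)*T = T*(1 + T))
b(6)*90 + c(8) = (-9 + 6² - 2*6)*90 + 8*(1 + 8) = (-9 + 36 - 12)*90 + 8*9 = 15*90 + 72 = 1350 + 72 = 1422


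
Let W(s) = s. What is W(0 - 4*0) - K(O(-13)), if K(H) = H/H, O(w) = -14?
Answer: -1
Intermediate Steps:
K(H) = 1
W(0 - 4*0) - K(O(-13)) = (0 - 4*0) - 1*1 = (0 + 0) - 1 = 0 - 1 = -1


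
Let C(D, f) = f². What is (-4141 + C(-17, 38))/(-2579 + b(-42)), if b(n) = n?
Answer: 2697/2621 ≈ 1.0290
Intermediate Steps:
(-4141 + C(-17, 38))/(-2579 + b(-42)) = (-4141 + 38²)/(-2579 - 42) = (-4141 + 1444)/(-2621) = -2697*(-1/2621) = 2697/2621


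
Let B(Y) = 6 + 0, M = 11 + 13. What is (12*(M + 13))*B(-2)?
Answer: 2664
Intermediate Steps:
M = 24
B(Y) = 6
(12*(M + 13))*B(-2) = (12*(24 + 13))*6 = (12*37)*6 = 444*6 = 2664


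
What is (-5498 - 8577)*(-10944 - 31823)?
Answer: 601945525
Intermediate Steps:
(-5498 - 8577)*(-10944 - 31823) = -14075*(-42767) = 601945525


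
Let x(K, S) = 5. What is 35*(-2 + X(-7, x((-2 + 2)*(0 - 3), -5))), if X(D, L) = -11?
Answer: -455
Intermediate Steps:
35*(-2 + X(-7, x((-2 + 2)*(0 - 3), -5))) = 35*(-2 - 11) = 35*(-13) = -455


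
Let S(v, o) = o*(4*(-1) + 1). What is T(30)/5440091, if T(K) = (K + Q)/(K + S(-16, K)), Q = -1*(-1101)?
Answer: -377/108801820 ≈ -3.4650e-6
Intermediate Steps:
Q = 1101
S(v, o) = -3*o (S(v, o) = o*(-4 + 1) = o*(-3) = -3*o)
T(K) = -(1101 + K)/(2*K) (T(K) = (K + 1101)/(K - 3*K) = (1101 + K)/((-2*K)) = (1101 + K)*(-1/(2*K)) = -(1101 + K)/(2*K))
T(30)/5440091 = ((½)*(-1101 - 1*30)/30)/5440091 = ((½)*(1/30)*(-1101 - 30))*(1/5440091) = ((½)*(1/30)*(-1131))*(1/5440091) = -377/20*1/5440091 = -377/108801820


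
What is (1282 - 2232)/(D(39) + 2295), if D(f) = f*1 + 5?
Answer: -950/2339 ≈ -0.40616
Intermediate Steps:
D(f) = 5 + f (D(f) = f + 5 = 5 + f)
(1282 - 2232)/(D(39) + 2295) = (1282 - 2232)/((5 + 39) + 2295) = -950/(44 + 2295) = -950/2339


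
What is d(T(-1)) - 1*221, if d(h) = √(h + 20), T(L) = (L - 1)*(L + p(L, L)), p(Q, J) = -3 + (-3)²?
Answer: -221 + √10 ≈ -217.84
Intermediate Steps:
p(Q, J) = 6 (p(Q, J) = -3 + 9 = 6)
T(L) = (-1 + L)*(6 + L) (T(L) = (L - 1)*(L + 6) = (-1 + L)*(6 + L))
d(h) = √(20 + h)
d(T(-1)) - 1*221 = √(20 + (-6 + (-1)² + 5*(-1))) - 1*221 = √(20 + (-6 + 1 - 5)) - 221 = √(20 - 10) - 221 = √10 - 221 = -221 + √10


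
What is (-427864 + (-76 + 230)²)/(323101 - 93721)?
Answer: -33679/19115 ≈ -1.7619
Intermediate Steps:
(-427864 + (-76 + 230)²)/(323101 - 93721) = (-427864 + 154²)/229380 = (-427864 + 23716)*(1/229380) = -404148*1/229380 = -33679/19115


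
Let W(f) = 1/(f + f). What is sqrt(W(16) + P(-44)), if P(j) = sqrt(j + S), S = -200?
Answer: sqrt(2 + 128*I*sqrt(61))/8 ≈ 2.7975 + 2.7919*I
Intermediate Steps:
P(j) = sqrt(-200 + j) (P(j) = sqrt(j - 200) = sqrt(-200 + j))
W(f) = 1/(2*f)
sqrt(W(16) + P(-44)) = sqrt((1/2)/16 + sqrt(-200 - 44)) = sqrt((1/2)*(1/16) + sqrt(-244)) = sqrt(1/32 + 2*I*sqrt(61))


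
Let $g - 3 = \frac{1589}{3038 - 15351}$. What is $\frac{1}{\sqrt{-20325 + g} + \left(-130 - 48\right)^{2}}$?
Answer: $\frac{55732156}{1765853377329} - \frac{5 i \sqrt{2515132535}}{1765853377329} \approx 3.1561 \cdot 10^{-5} - 1.42 \cdot 10^{-7} i$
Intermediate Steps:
$g = \frac{5050}{1759}$ ($g = 3 + \frac{1589}{3038 - 15351} = 3 + \frac{1589}{-12313} = 3 + 1589 \left(- \frac{1}{12313}\right) = 3 - \frac{227}{1759} = \frac{5050}{1759} \approx 2.8709$)
$\frac{1}{\sqrt{-20325 + g} + \left(-130 - 48\right)^{2}} = \frac{1}{\sqrt{-20325 + \frac{5050}{1759}} + \left(-130 - 48\right)^{2}} = \frac{1}{\sqrt{- \frac{35746625}{1759}} + \left(-178\right)^{2}} = \frac{1}{\frac{5 i \sqrt{2515132535}}{1759} + 31684} = \frac{1}{31684 + \frac{5 i \sqrt{2515132535}}{1759}}$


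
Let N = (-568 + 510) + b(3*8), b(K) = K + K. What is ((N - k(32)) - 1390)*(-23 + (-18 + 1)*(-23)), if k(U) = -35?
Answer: -502320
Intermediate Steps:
b(K) = 2*K
N = -10 (N = (-568 + 510) + 2*(3*8) = -58 + 2*24 = -58 + 48 = -10)
((N - k(32)) - 1390)*(-23 + (-18 + 1)*(-23)) = ((-10 - 1*(-35)) - 1390)*(-23 + (-18 + 1)*(-23)) = ((-10 + 35) - 1390)*(-23 - 17*(-23)) = (25 - 1390)*(-23 + 391) = -1365*368 = -502320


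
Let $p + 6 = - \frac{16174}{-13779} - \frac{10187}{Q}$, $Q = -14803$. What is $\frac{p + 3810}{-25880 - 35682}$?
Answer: $- \frac{776283713143}{12556834198794} \approx -0.061822$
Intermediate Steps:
$p = - \frac{844032827}{203970537}$ ($p = -6 - \left(- \frac{16174}{13779} - \frac{10187}{14803}\right) = -6 - - \frac{379790395}{203970537} = -6 + \left(\frac{16174}{13779} + \frac{10187}{14803}\right) = -6 + \frac{379790395}{203970537} = - \frac{844032827}{203970537} \approx -4.138$)
$\frac{p + 3810}{-25880 - 35682} = \frac{- \frac{844032827}{203970537} + 3810}{-25880 - 35682} = \frac{776283713143}{203970537 \left(-61562\right)} = \frac{776283713143}{203970537} \left(- \frac{1}{61562}\right) = - \frac{776283713143}{12556834198794}$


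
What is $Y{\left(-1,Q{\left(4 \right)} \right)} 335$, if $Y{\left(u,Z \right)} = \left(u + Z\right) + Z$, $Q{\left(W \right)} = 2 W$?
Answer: $5025$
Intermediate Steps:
$Y{\left(u,Z \right)} = u + 2 Z$ ($Y{\left(u,Z \right)} = \left(Z + u\right) + Z = u + 2 Z$)
$Y{\left(-1,Q{\left(4 \right)} \right)} 335 = \left(-1 + 2 \cdot 2 \cdot 4\right) 335 = \left(-1 + 2 \cdot 8\right) 335 = \left(-1 + 16\right) 335 = 15 \cdot 335 = 5025$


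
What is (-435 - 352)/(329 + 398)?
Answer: -787/727 ≈ -1.0825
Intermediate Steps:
(-435 - 352)/(329 + 398) = -787/727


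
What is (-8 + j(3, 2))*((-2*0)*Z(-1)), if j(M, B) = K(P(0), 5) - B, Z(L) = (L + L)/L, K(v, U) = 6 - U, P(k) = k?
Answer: 0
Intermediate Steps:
Z(L) = 2 (Z(L) = (2*L)/L = 2)
j(M, B) = 1 - B (j(M, B) = (6 - 1*5) - B = (6 - 5) - B = 1 - B)
(-8 + j(3, 2))*((-2*0)*Z(-1)) = (-8 + (1 - 1*2))*(-2*0*2) = (-8 + (1 - 2))*(0*2) = (-8 - 1)*0 = -9*0 = 0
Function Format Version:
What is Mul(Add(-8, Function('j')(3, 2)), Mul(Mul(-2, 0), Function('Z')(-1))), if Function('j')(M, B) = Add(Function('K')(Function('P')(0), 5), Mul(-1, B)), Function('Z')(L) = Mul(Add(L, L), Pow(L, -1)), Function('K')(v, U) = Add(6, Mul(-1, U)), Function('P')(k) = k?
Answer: 0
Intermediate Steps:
Function('Z')(L) = 2 (Function('Z')(L) = Mul(Mul(2, L), Pow(L, -1)) = 2)
Function('j')(M, B) = Add(1, Mul(-1, B)) (Function('j')(M, B) = Add(Add(6, Mul(-1, 5)), Mul(-1, B)) = Add(Add(6, -5), Mul(-1, B)) = Add(1, Mul(-1, B)))
Mul(Add(-8, Function('j')(3, 2)), Mul(Mul(-2, 0), Function('Z')(-1))) = Mul(Add(-8, Add(1, Mul(-1, 2))), Mul(Mul(-2, 0), 2)) = Mul(Add(-8, Add(1, -2)), Mul(0, 2)) = Mul(Add(-8, -1), 0) = Mul(-9, 0) = 0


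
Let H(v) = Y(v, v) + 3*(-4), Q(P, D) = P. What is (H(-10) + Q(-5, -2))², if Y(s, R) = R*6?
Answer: 5929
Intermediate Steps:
Y(s, R) = 6*R
H(v) = -12 + 6*v (H(v) = 6*v + 3*(-4) = 6*v - 12 = -12 + 6*v)
(H(-10) + Q(-5, -2))² = ((-12 + 6*(-10)) - 5)² = ((-12 - 60) - 5)² = (-72 - 5)² = (-77)² = 5929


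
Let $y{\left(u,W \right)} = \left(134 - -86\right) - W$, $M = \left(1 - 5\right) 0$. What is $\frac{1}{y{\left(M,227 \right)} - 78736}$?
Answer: $- \frac{1}{78743} \approx -1.27 \cdot 10^{-5}$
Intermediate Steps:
$M = 0$ ($M = \left(-4\right) 0 = 0$)
$y{\left(u,W \right)} = 220 - W$ ($y{\left(u,W \right)} = \left(134 + 86\right) - W = 220 - W$)
$\frac{1}{y{\left(M,227 \right)} - 78736} = \frac{1}{\left(220 - 227\right) - 78736} = \frac{1}{-7 - 78736} = \frac{1}{-78743} = - \frac{1}{78743}$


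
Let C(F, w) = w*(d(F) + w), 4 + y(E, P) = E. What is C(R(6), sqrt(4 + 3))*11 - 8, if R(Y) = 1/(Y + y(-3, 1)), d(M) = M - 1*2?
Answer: 69 - 33*sqrt(7) ≈ -18.310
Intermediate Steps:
y(E, P) = -4 + E
d(M) = -2 + M (d(M) = M - 2 = -2 + M)
R(Y) = 1/(-7 + Y) (R(Y) = 1/(Y + (-4 - 3)) = 1/(Y - 7) = 1/(-7 + Y))
C(F, w) = w*(-2 + F + w) (C(F, w) = w*((-2 + F) + w) = w*(-2 + F + w))
C(R(6), sqrt(4 + 3))*11 - 8 = (sqrt(4 + 3)*(-2 + 1/(-7 + 6) + sqrt(4 + 3)))*11 - 8 = (sqrt(7)*(-2 + 1/(-1) + sqrt(7)))*11 - 8 = (sqrt(7)*(-2 - 1 + sqrt(7)))*11 - 8 = (sqrt(7)*(-3 + sqrt(7)))*11 - 8 = 11*sqrt(7)*(-3 + sqrt(7)) - 8 = -8 + 11*sqrt(7)*(-3 + sqrt(7))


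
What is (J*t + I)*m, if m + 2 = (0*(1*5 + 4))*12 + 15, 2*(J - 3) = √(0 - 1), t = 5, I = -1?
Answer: 182 + 65*I/2 ≈ 182.0 + 32.5*I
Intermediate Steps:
J = 3 + I/2 (J = 3 + √(0 - 1)/2 = 3 + √(-1)/2 = 3 + I/2 ≈ 3.0 + 0.5*I)
m = 13 (m = -2 + ((0*(1*5 + 4))*12 + 15) = -2 + ((0*(5 + 4))*12 + 15) = -2 + ((0*9)*12 + 15) = -2 + (0*12 + 15) = -2 + (0 + 15) = -2 + 15 = 13)
(J*t + I)*m = ((3 + I/2)*5 - 1)*13 = ((15 + 5*I/2) - 1)*13 = (14 + 5*I/2)*13 = 182 + 65*I/2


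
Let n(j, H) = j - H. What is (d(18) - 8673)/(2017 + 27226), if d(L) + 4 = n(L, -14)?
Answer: -8645/29243 ≈ -0.29563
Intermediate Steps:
d(L) = 10 + L (d(L) = -4 + (L - 1*(-14)) = -4 + (L + 14) = -4 + (14 + L) = 10 + L)
(d(18) - 8673)/(2017 + 27226) = ((10 + 18) - 8673)/(2017 + 27226) = (28 - 8673)/29243 = -8645*1/29243 = -8645/29243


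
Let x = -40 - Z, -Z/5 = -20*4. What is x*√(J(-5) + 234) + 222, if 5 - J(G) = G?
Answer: 222 - 880*√61 ≈ -6651.0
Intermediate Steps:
J(G) = 5 - G
Z = 400 (Z = -(-100)*4 = -5*(-80) = 400)
x = -440 (x = -40 - 1*400 = -40 - 400 = -440)
x*√(J(-5) + 234) + 222 = -440*√((5 - 1*(-5)) + 234) + 222 = -440*√((5 + 5) + 234) + 222 = -440*√(10 + 234) + 222 = -880*√61 + 222 = 222 - 880*√61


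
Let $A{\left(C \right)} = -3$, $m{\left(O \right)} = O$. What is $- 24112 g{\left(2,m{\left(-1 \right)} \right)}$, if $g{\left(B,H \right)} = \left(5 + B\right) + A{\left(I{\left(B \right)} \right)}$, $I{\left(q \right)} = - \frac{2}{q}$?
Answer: $-96448$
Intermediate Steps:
$g{\left(B,H \right)} = 2 + B$ ($g{\left(B,H \right)} = \left(5 + B\right) - 3 = 2 + B$)
$- 24112 g{\left(2,m{\left(-1 \right)} \right)} = - 24112 \left(2 + 2\right) = \left(-24112\right) 4 = -96448$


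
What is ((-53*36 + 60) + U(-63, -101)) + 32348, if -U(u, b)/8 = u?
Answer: 31004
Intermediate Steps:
U(u, b) = -8*u
((-53*36 + 60) + U(-63, -101)) + 32348 = ((-53*36 + 60) - 8*(-63)) + 32348 = ((-1908 + 60) + 504) + 32348 = (-1848 + 504) + 32348 = -1344 + 32348 = 31004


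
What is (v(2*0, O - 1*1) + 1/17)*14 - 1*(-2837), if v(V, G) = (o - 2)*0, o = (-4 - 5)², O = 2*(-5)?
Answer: 48243/17 ≈ 2837.8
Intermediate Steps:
O = -10
o = 81 (o = (-9)² = 81)
v(V, G) = 0 (v(V, G) = (81 - 2)*0 = 79*0 = 0)
(v(2*0, O - 1*1) + 1/17)*14 - 1*(-2837) = (0 + 1/17)*14 - 1*(-2837) = (0 + 1/17)*14 + 2837 = (1/17)*14 + 2837 = 14/17 + 2837 = 48243/17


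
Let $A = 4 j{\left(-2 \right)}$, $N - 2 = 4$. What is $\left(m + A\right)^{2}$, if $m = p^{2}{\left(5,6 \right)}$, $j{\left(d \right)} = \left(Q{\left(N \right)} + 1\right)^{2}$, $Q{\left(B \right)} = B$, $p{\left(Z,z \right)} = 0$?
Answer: $38416$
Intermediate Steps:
$N = 6$ ($N = 2 + 4 = 6$)
$j{\left(d \right)} = 49$ ($j{\left(d \right)} = \left(6 + 1\right)^{2} = 7^{2} = 49$)
$A = 196$ ($A = 4 \cdot 49 = 196$)
$m = 0$ ($m = 0^{2} = 0$)
$\left(m + A\right)^{2} = \left(0 + 196\right)^{2} = 196^{2} = 38416$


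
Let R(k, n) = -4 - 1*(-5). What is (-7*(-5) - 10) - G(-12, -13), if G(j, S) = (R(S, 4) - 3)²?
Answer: 21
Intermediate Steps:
R(k, n) = 1 (R(k, n) = -4 + 5 = 1)
G(j, S) = 4 (G(j, S) = (1 - 3)² = (-2)² = 4)
(-7*(-5) - 10) - G(-12, -13) = (-7*(-5) - 10) - 1*4 = (35 - 10) - 4 = 25 - 4 = 21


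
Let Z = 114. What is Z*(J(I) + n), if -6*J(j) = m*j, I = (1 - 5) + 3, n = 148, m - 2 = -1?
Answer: 16891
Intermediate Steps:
m = 1 (m = 2 - 1 = 1)
I = -1 (I = -4 + 3 = -1)
J(j) = -j/6
Z*(J(I) + n) = 114*(-⅙*(-1) + 148) = 114*(⅙ + 148) = 114*(889/6) = 16891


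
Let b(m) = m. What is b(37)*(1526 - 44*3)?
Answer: 51578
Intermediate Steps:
b(37)*(1526 - 44*3) = 37*(1526 - 44*3) = 37*(1526 - 132) = 37*1394 = 51578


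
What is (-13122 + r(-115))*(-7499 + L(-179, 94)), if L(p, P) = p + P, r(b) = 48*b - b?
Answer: 140508768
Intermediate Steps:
r(b) = 47*b
L(p, P) = P + p
(-13122 + r(-115))*(-7499 + L(-179, 94)) = (-13122 + 47*(-115))*(-7499 + (94 - 179)) = (-13122 - 5405)*(-7499 - 85) = -18527*(-7584) = 140508768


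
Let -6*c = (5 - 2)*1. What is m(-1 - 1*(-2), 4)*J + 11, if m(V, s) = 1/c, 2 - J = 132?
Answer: 271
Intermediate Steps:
c = -½ (c = -(5 - 2)/6 = -1/2 = -⅙*3 = -½ ≈ -0.50000)
J = -130 (J = 2 - 1*132 = 2 - 132 = -130)
m(V, s) = -2 (m(V, s) = 1/(-½) = -2)
m(-1 - 1*(-2), 4)*J + 11 = -2*(-130) + 11 = 260 + 11 = 271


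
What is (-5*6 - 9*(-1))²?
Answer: 441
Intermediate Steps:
(-5*6 - 9*(-1))² = (-30 + 9)² = (-21)² = 441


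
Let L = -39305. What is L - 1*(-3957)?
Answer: -35348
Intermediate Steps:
L - 1*(-3957) = -39305 - 1*(-3957) = -39305 + 3957 = -35348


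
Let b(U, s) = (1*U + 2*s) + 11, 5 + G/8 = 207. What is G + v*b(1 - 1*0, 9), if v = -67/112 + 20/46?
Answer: 2075093/1288 ≈ 1611.1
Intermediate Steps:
G = 1616 (G = -40 + 8*207 = -40 + 1656 = 1616)
b(U, s) = 11 + U + 2*s (b(U, s) = (U + 2*s) + 11 = 11 + U + 2*s)
v = -421/2576 (v = -67*1/112 + 20*(1/46) = -67/112 + 10/23 = -421/2576 ≈ -0.16343)
G + v*b(1 - 1*0, 9) = 1616 - 421*(11 + (1 - 1*0) + 2*9)/2576 = 1616 - 421*(11 + (1 + 0) + 18)/2576 = 1616 - 421*(11 + 1 + 18)/2576 = 1616 - 421/2576*30 = 1616 - 6315/1288 = 2075093/1288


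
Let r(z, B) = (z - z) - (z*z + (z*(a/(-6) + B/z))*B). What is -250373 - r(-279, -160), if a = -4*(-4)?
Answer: -265972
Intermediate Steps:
a = 16
r(z, B) = -z² - B*z*(-8/3 + B/z) (r(z, B) = (z - z) - (z*z + (z*(16/(-6) + B/z))*B) = 0 - (z² + (z*(16*(-⅙) + B/z))*B) = 0 - (z² + (z*(-8/3 + B/z))*B) = 0 - (z² + B*z*(-8/3 + B/z)) = 0 + (-z² - B*z*(-8/3 + B/z)) = -z² - B*z*(-8/3 + B/z))
-250373 - r(-279, -160) = -250373 - (-1*(-160)² - 1*(-279)² + (8/3)*(-160)*(-279)) = -250373 - (-1*25600 - 1*77841 + 119040) = -250373 - (-25600 - 77841 + 119040) = -250373 - 1*15599 = -250373 - 15599 = -265972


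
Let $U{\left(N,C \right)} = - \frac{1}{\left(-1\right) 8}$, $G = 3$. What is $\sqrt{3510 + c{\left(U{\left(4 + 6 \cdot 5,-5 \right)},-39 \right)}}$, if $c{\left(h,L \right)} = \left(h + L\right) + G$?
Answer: $\frac{\sqrt{55586}}{4} \approx 58.942$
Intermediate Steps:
$U{\left(N,C \right)} = \frac{1}{8}$ ($U{\left(N,C \right)} = - \frac{1}{-8} = \left(-1\right) \left(- \frac{1}{8}\right) = \frac{1}{8}$)
$c{\left(h,L \right)} = 3 + L + h$ ($c{\left(h,L \right)} = \left(h + L\right) + 3 = \left(L + h\right) + 3 = 3 + L + h$)
$\sqrt{3510 + c{\left(U{\left(4 + 6 \cdot 5,-5 \right)},-39 \right)}} = \sqrt{3510 + \left(3 - 39 + \frac{1}{8}\right)} = \sqrt{3510 - \frac{287}{8}} = \sqrt{\frac{27793}{8}} = \frac{\sqrt{55586}}{4}$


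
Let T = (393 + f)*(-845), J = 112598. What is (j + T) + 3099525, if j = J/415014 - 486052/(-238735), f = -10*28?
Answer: 21259686219522847/7077026235 ≈ 3.0040e+6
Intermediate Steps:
f = -280
j = 16328533447/7077026235 (j = 112598/415014 - 486052/(-238735) = 112598*(1/415014) - 486052*(-1/238735) = 56299/207507 + 69436/34105 = 16328533447/7077026235 ≈ 2.3073)
T = -95485 (T = (393 - 280)*(-845) = 113*(-845) = -95485)
(j + T) + 3099525 = (16328533447/7077026235 - 95485) + 3099525 = -675733521515528/7077026235 + 3099525 = 21259686219522847/7077026235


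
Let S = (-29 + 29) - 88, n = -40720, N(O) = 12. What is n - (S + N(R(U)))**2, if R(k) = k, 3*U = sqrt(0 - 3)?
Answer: -46496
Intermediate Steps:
U = I*sqrt(3)/3 (U = sqrt(0 - 3)/3 = sqrt(-3)/3 = (I*sqrt(3))/3 = I*sqrt(3)/3 ≈ 0.57735*I)
S = -88 (S = 0 - 88 = -88)
n - (S + N(R(U)))**2 = -40720 - (-88 + 12)**2 = -40720 - 1*(-76)**2 = -40720 - 1*5776 = -40720 - 5776 = -46496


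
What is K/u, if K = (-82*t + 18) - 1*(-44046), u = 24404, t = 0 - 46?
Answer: 11959/6101 ≈ 1.9602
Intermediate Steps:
t = -46
K = 47836 (K = (-82*(-46) + 18) - 1*(-44046) = (3772 + 18) + 44046 = 3790 + 44046 = 47836)
K/u = 47836/24404 = 47836*(1/24404) = 11959/6101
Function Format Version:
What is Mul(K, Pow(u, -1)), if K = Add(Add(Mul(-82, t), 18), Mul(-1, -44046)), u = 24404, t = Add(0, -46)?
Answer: Rational(11959, 6101) ≈ 1.9602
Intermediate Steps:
t = -46
K = 47836 (K = Add(Add(Mul(-82, -46), 18), Mul(-1, -44046)) = Add(Add(3772, 18), 44046) = Add(3790, 44046) = 47836)
Mul(K, Pow(u, -1)) = Mul(47836, Pow(24404, -1)) = Mul(47836, Rational(1, 24404)) = Rational(11959, 6101)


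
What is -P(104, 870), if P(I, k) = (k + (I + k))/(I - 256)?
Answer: 461/38 ≈ 12.132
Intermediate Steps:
P(I, k) = (I + 2*k)/(-256 + I)
-P(104, 870) = -(104 + 2*870)/(-256 + 104) = -(104 + 1740)/(-152) = -(-1)*1844/152 = -1*(-461/38) = 461/38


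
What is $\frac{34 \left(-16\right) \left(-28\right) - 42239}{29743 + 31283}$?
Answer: $- \frac{27007}{61026} \approx -0.44255$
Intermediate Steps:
$\frac{34 \left(-16\right) \left(-28\right) - 42239}{29743 + 31283} = \frac{\left(-544\right) \left(-28\right) - 42239}{61026} = \left(15232 - 42239\right) \frac{1}{61026} = \left(-27007\right) \frac{1}{61026} = - \frac{27007}{61026}$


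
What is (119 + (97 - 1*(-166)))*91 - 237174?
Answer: -202412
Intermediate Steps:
(119 + (97 - 1*(-166)))*91 - 237174 = (119 + (97 + 166))*91 - 237174 = (119 + 263)*91 - 237174 = 382*91 - 237174 = 34762 - 237174 = -202412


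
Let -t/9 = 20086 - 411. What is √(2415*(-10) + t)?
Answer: 5*I*√8049 ≈ 448.58*I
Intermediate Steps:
t = -177075 (t = -9*(20086 - 411) = -9*19675 = -177075)
√(2415*(-10) + t) = √(2415*(-10) - 177075) = √(-24150 - 177075) = √(-201225) = 5*I*√8049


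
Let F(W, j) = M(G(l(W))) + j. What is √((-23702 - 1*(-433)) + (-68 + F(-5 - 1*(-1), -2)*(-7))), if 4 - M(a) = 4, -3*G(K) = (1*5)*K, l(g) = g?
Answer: I*√23323 ≈ 152.72*I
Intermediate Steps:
G(K) = -5*K/3 (G(K) = -1*5*K/3 = -5*K/3)
M(a) = 0 (M(a) = 4 - 1*4 = 4 - 4 = 0)
F(W, j) = j (F(W, j) = 0 + j = j)
√((-23702 - 1*(-433)) + (-68 + F(-5 - 1*(-1), -2)*(-7))) = √((-23702 - 1*(-433)) + (-68 - 2*(-7))) = √((-23702 + 433) + (-68 + 14)) = √(-23269 - 54) = √(-23323) = I*√23323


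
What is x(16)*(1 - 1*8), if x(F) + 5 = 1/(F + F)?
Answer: 1113/32 ≈ 34.781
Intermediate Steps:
x(F) = -5 + 1/(2*F) (x(F) = -5 + 1/(F + F) = -5 + 1/(2*F))
x(16)*(1 - 1*8) = (-5 + (1/2)/16)*(1 - 1*8) = (-5 + (1/2)*(1/16))*(1 - 8) = (-5 + 1/32)*(-7) = -159/32*(-7) = 1113/32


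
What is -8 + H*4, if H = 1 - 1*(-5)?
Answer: 16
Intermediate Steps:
H = 6 (H = 1 + 5 = 6)
-8 + H*4 = -8 + 6*4 = -8 + 24 = 16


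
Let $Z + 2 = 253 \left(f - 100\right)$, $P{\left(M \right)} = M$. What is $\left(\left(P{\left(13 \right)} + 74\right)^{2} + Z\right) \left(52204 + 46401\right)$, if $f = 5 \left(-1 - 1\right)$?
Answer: $-1998033115$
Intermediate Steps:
$f = -10$ ($f = 5 \left(-2\right) = -10$)
$Z = -27832$ ($Z = -2 + 253 \left(-10 - 100\right) = -2 + 253 \left(-110\right) = -2 - 27830 = -27832$)
$\left(\left(P{\left(13 \right)} + 74\right)^{2} + Z\right) \left(52204 + 46401\right) = \left(\left(13 + 74\right)^{2} - 27832\right) \left(52204 + 46401\right) = \left(87^{2} - 27832\right) 98605 = \left(7569 - 27832\right) 98605 = \left(-20263\right) 98605 = -1998033115$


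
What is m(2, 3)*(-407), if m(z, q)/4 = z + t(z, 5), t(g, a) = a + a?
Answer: -19536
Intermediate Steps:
t(g, a) = 2*a
m(z, q) = 40 + 4*z (m(z, q) = 4*(z + 2*5) = 4*(z + 10) = 4*(10 + z) = 40 + 4*z)
m(2, 3)*(-407) = (40 + 4*2)*(-407) = (40 + 8)*(-407) = 48*(-407) = -19536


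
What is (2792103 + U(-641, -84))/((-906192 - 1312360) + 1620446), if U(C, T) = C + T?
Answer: -1395689/299053 ≈ -4.6670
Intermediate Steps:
(2792103 + U(-641, -84))/((-906192 - 1312360) + 1620446) = (2792103 + (-641 - 84))/((-906192 - 1312360) + 1620446) = (2792103 - 725)/(-2218552 + 1620446) = 2791378/(-598106) = 2791378*(-1/598106) = -1395689/299053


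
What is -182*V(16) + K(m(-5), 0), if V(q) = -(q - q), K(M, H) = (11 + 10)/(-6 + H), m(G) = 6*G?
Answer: -7/2 ≈ -3.5000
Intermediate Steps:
K(M, H) = 21/(-6 + H)
V(q) = 0 (V(q) = -1*0 = 0)
-182*V(16) + K(m(-5), 0) = -182*0 + 21/(-6 + 0) = 0 + 21/(-6) = 0 + 21*(-⅙) = 0 - 7/2 = -7/2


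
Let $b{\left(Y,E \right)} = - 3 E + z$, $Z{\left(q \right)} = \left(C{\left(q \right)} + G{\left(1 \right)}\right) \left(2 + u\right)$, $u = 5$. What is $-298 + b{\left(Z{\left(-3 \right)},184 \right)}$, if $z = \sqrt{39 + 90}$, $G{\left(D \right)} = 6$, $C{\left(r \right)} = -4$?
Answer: $-850 + \sqrt{129} \approx -838.64$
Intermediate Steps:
$z = \sqrt{129} \approx 11.358$
$Z{\left(q \right)} = 14$ ($Z{\left(q \right)} = \left(-4 + 6\right) \left(2 + 5\right) = 2 \cdot 7 = 14$)
$b{\left(Y,E \right)} = \sqrt{129} - 3 E$ ($b{\left(Y,E \right)} = - 3 E + \sqrt{129} = \sqrt{129} - 3 E$)
$-298 + b{\left(Z{\left(-3 \right)},184 \right)} = -298 + \left(\sqrt{129} - 552\right) = -298 - \left(552 - \sqrt{129}\right) = -850 + \sqrt{129}$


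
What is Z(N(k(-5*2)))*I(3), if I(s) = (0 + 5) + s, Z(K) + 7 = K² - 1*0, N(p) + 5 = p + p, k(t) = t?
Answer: 4944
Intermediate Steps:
N(p) = -5 + 2*p (N(p) = -5 + (p + p) = -5 + 2*p)
Z(K) = -7 + K² (Z(K) = -7 + (K² - 1*0) = -7 + (K² + 0) = -7 + K²)
I(s) = 5 + s
Z(N(k(-5*2)))*I(3) = (-7 + (-5 + 2*(-5*2))²)*(5 + 3) = (-7 + (-5 + 2*(-10))²)*8 = (-7 + (-5 - 20)²)*8 = (-7 + (-25)²)*8 = (-7 + 625)*8 = 618*8 = 4944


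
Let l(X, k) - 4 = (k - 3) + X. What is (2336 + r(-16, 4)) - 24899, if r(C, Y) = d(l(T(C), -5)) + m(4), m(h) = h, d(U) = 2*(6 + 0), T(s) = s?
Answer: -22547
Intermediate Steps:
l(X, k) = 1 + X + k (l(X, k) = 4 + ((k - 3) + X) = 4 + ((-3 + k) + X) = 4 + (-3 + X + k) = 1 + X + k)
d(U) = 12 (d(U) = 2*6 = 12)
r(C, Y) = 16 (r(C, Y) = 12 + 4 = 16)
(2336 + r(-16, 4)) - 24899 = (2336 + 16) - 24899 = 2352 - 24899 = -22547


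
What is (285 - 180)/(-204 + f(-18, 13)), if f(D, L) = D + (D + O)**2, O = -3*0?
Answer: 35/34 ≈ 1.0294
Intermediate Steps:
O = 0
f(D, L) = D + D**2 (f(D, L) = D + (D + 0)**2 = D + D**2)
(285 - 180)/(-204 + f(-18, 13)) = (285 - 180)/(-204 - 18*(1 - 18)) = 105/(-204 - 18*(-17)) = 105/(-204 + 306) = 105/102 = 105*(1/102) = 35/34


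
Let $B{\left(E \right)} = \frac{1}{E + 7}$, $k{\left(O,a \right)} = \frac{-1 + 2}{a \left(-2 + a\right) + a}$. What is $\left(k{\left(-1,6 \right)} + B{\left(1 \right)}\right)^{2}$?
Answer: $\frac{361}{14400} \approx 0.025069$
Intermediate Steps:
$k{\left(O,a \right)} = \frac{1}{a + a \left(-2 + a\right)}$ ($k{\left(O,a \right)} = 1 \frac{1}{a + a \left(-2 + a\right)} = \frac{1}{a + a \left(-2 + a\right)}$)
$B{\left(E \right)} = \frac{1}{7 + E}$
$\left(k{\left(-1,6 \right)} + B{\left(1 \right)}\right)^{2} = \left(\frac{1}{6 \left(-1 + 6\right)} + \frac{1}{7 + 1}\right)^{2} = \left(\frac{1}{6 \cdot 5} + \frac{1}{8}\right)^{2} = \left(\frac{1}{6} \cdot \frac{1}{5} + \frac{1}{8}\right)^{2} = \left(\frac{1}{30} + \frac{1}{8}\right)^{2} = \left(\frac{19}{120}\right)^{2} = \frac{361}{14400}$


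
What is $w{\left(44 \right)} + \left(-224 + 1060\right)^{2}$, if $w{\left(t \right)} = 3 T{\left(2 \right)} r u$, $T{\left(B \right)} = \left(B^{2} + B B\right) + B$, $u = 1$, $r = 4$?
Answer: $699016$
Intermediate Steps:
$T{\left(B \right)} = B + 2 B^{2}$ ($T{\left(B \right)} = \left(B^{2} + B^{2}\right) + B = 2 B^{2} + B = B + 2 B^{2}$)
$w{\left(t \right)} = 120$ ($w{\left(t \right)} = 3 \cdot 2 \left(1 + 2 \cdot 2\right) 4 \cdot 1 = 3 \cdot 2 \left(1 + 4\right) 4 = 3 \cdot 2 \cdot 5 \cdot 4 = 3 \cdot 10 \cdot 4 = 30 \cdot 4 = 120$)
$w{\left(44 \right)} + \left(-224 + 1060\right)^{2} = 120 + \left(-224 + 1060\right)^{2} = 120 + 836^{2} = 120 + 698896 = 699016$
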